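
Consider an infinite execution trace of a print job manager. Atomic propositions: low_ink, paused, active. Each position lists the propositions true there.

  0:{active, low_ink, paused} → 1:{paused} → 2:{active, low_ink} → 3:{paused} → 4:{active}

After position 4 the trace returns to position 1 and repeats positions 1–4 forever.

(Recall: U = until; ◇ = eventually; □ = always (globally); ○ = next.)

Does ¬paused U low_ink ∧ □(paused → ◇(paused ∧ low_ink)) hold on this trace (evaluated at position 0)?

No

Walking from position 0: low_ink first holds at position 0, and ¬paused holds at every earlier position along the way, so ¬paused U low_ink holds.
paused → ◇(paused ∧ low_ink) must hold at every position from 0 onward. It fails at position 1, so □(paused → ◇(paused ∧ low_ink)) is false.
Positions where paused holds: 0, 1, 3.
Check ◇(paused ∧ low_ink) at each: 0→ok, 1→fails, 3→fails.
At position 0: ¬paused U low_ink is true; □(paused → ◇(paused ∧ low_ink)) is false; so ¬paused U low_ink ∧ □(paused → ◇(paused ∧ low_ink)) is false.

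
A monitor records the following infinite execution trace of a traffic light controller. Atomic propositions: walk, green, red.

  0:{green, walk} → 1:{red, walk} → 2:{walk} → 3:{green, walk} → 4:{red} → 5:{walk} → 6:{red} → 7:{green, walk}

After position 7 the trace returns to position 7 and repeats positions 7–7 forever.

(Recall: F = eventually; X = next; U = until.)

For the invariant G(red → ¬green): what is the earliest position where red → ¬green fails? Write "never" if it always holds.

never

red → ¬green holds at every position 0..7, and those are all the positions the trace ever visits, so the invariant G(red → ¬green) is never violated.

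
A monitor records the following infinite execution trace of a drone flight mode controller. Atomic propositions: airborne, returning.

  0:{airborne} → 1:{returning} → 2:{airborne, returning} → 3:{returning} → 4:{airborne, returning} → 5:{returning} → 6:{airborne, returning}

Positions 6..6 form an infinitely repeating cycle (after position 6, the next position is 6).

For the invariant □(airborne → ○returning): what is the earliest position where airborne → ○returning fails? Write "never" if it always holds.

airborne → ○returning holds at every position 0..6, and those are all the positions the trace ever visits, so the invariant □(airborne → ○returning) is never violated.

never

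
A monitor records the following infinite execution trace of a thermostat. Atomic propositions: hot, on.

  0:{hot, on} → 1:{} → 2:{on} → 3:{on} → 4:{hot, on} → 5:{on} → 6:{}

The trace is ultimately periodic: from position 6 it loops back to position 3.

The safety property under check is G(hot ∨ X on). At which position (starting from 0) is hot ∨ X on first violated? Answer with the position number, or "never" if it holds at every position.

Check hot ∨ X on at each position in order: 0 ✓, 1 ✓, 2 ✓, 3 ✓, 4 ✓.
At position 5 the labels are {on} and the next position 6 has {}, so hot ∨ X on is false there. This is the first violation.

5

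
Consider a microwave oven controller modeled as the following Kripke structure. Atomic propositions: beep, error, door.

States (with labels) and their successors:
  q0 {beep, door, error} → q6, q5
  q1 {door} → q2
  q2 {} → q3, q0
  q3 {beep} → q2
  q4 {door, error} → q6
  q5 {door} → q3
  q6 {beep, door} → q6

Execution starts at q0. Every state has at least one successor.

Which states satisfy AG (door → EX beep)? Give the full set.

States satisfying door → EX beep: {q0, q2, q3, q4, q5, q6}.
States satisfying AG (door → EX beep): {q0, q2, q3, q4, q5, q6}.

{q0, q2, q3, q4, q5, q6}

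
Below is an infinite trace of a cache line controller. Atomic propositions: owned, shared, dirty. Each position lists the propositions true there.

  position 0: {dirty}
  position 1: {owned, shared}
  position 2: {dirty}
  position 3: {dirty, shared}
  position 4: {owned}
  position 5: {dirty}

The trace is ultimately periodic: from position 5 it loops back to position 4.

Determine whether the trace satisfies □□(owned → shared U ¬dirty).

□(owned → shared U ¬dirty) holds at every position 0..5, and those are all positions ever visited, so □□(owned → shared U ¬dirty) holds.

Satisfied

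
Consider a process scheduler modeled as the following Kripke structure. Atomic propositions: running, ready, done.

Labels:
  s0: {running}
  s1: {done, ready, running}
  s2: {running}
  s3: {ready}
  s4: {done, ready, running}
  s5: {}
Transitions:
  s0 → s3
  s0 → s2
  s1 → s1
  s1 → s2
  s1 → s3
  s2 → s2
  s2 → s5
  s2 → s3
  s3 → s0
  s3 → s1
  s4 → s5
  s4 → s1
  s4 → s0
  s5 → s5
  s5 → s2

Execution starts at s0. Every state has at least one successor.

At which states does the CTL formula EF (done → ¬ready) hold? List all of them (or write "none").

{s0, s1, s2, s3, s4, s5}

States satisfying done → ¬ready: {s0, s2, s3, s5}.
States satisfying EF (done → ¬ready): {s0, s1, s2, s3, s4, s5}.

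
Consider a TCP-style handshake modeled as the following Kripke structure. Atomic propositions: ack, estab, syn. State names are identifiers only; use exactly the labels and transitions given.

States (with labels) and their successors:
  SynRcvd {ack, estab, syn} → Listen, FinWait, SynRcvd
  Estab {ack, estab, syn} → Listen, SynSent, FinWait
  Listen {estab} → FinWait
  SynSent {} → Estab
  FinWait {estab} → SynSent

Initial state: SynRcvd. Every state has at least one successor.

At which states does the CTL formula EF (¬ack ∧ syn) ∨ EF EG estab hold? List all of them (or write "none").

States satisfying ¬ack ∧ syn: ∅.
States satisfying EF (¬ack ∧ syn): ∅.
States satisfying EG estab: {SynRcvd}.
States satisfying EF EG estab: {SynRcvd}.
States satisfying EF (¬ack ∧ syn) ∨ EF EG estab: {SynRcvd}.

{SynRcvd}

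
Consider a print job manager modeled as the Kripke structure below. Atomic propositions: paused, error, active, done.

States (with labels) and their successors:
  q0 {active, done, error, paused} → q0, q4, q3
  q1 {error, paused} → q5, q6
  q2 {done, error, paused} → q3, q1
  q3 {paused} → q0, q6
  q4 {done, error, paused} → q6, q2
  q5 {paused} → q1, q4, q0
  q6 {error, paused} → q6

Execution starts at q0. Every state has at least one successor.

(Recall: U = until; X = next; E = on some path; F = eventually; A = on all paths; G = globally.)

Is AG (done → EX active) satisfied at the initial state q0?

States satisfying done → EX active: {q0, q1, q3, q5, q6}.
States satisfying AG (done → EX active): {q6}.
q2 is reachable from q0 and violates done → EX active, so AG fails at q0.
q0 ∉ Sat(AG (done → EX active)).

Does not hold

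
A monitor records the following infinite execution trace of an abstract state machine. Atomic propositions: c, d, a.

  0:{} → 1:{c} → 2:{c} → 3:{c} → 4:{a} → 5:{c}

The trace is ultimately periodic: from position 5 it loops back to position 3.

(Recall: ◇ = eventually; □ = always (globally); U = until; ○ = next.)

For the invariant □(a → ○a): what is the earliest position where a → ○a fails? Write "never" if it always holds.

Check a → ○a at each position in order: 0 ✓, 1 ✓, 2 ✓, 3 ✓.
At position 4 the labels are {a} and the next position 5 has {c}, so a → ○a is false there. This is the first violation.

4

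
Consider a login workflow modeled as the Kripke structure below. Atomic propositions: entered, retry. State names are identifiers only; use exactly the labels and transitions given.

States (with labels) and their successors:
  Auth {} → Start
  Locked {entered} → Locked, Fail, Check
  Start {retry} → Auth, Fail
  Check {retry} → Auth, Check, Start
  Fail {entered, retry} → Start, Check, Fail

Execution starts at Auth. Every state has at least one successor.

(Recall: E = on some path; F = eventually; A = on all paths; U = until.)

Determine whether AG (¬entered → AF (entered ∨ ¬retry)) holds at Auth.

Does not hold

States satisfying ¬entered → AF (entered ∨ ¬retry): {Auth, Locked, Start, Fail}.
States satisfying AG (¬entered → AF (entered ∨ ¬retry)): ∅.
Check is reachable from Auth and violates ¬entered → AF (entered ∨ ¬retry), so AG fails at Auth.
Auth ∉ Sat(AG (¬entered → AF (entered ∨ ¬retry))).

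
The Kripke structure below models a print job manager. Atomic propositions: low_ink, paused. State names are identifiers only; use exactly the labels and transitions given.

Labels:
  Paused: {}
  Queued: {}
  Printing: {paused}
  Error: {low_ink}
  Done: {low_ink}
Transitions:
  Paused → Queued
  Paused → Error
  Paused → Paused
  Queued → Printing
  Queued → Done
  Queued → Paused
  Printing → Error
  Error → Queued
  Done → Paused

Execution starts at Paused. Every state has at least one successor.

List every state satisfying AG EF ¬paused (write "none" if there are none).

{Paused, Queued, Printing, Error, Done}

States satisfying EF ¬paused: {Paused, Queued, Printing, Error, Done}.
States satisfying AG EF ¬paused: {Paused, Queued, Printing, Error, Done}.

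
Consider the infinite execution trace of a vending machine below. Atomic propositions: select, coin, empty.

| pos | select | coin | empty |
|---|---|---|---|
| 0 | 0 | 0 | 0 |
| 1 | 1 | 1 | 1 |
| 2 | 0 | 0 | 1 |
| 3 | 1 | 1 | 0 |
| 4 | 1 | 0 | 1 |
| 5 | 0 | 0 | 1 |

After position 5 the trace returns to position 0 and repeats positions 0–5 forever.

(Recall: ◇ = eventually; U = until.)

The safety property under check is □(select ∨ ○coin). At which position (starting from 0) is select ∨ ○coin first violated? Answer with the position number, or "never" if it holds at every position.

5

Check select ∨ ○coin at each position in order: 0 ✓, 1 ✓, 2 ✓, 3 ✓, 4 ✓.
At position 5 the labels are {empty} and the next position 0 has {}, so select ∨ ○coin is false there. This is the first violation.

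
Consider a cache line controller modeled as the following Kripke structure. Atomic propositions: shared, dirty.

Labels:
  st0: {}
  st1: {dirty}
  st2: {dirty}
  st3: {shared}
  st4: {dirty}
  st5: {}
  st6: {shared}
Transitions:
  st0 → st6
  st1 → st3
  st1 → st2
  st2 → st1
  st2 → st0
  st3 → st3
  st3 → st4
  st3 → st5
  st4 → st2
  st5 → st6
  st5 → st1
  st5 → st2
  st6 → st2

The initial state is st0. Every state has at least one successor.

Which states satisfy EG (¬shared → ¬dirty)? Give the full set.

{st3}

States satisfying ¬shared → ¬dirty: {st0, st3, st5, st6}.
States satisfying EG (¬shared → ¬dirty): {st3}.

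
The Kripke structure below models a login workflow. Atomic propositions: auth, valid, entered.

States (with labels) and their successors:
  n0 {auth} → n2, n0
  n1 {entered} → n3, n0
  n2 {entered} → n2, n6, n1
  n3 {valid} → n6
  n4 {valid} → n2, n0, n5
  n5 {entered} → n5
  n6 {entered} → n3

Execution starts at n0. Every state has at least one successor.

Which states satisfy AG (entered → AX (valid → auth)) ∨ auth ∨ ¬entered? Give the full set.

States satisfying entered → AX (valid → auth): {n0, n2, n3, n4, n5}.
States satisfying AG (entered → AX (valid → auth)): {n5}.
States satisfying ¬entered: {n0, n3, n4}.
States satisfying auth ∨ ¬entered: {n0, n3, n4}.
States satisfying AG (entered → AX (valid → auth)) ∨ auth ∨ ¬entered: {n0, n3, n4, n5}.

{n0, n3, n4, n5}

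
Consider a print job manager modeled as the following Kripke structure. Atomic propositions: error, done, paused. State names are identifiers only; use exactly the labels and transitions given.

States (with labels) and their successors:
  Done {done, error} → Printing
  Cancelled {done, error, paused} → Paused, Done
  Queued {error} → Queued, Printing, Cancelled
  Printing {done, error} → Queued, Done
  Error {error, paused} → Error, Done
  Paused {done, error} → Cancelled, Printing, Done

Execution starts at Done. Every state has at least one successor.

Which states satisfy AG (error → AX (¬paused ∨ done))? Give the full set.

States satisfying error → AX (¬paused ∨ done): {Done, Cancelled, Queued, Printing, Paused}.
States satisfying AG (error → AX (¬paused ∨ done)): {Done, Cancelled, Queued, Printing, Paused}.

{Done, Cancelled, Queued, Printing, Paused}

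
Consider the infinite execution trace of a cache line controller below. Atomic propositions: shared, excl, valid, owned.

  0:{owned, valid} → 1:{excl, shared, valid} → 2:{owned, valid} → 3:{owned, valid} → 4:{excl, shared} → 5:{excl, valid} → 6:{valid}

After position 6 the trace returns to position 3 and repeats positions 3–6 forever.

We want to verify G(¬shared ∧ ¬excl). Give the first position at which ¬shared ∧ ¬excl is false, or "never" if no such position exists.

Check ¬shared ∧ ¬excl at each position in order: 0 ✓.
At position 1 the labels are {excl, shared, valid}, so ¬shared ∧ ¬excl is false there. This is the first violation.

1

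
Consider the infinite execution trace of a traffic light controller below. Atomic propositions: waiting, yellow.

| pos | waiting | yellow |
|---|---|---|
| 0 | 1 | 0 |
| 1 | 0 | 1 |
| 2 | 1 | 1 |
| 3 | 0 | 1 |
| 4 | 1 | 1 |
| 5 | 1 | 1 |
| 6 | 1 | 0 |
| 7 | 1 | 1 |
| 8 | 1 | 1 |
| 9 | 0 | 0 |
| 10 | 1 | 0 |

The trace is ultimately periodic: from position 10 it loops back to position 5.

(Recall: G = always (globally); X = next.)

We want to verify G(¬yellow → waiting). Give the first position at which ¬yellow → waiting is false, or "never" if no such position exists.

Check ¬yellow → waiting at each position in order: 0 ✓, 1 ✓, 2 ✓, 3 ✓, 4 ✓, 5 ✓, 6 ✓, 7 ✓, 8 ✓.
At position 9 the labels are {}, so ¬yellow → waiting is false there. This is the first violation.

9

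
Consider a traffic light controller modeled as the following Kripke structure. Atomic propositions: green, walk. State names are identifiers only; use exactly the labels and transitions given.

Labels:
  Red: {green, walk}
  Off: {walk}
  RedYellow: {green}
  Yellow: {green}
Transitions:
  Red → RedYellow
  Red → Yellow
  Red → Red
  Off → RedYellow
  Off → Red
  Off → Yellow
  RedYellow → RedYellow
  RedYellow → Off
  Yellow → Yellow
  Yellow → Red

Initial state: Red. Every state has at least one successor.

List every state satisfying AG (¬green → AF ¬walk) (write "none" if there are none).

none

States satisfying ¬green → AF ¬walk: {Red, RedYellow, Yellow}.
States satisfying AG (¬green → AF ¬walk): ∅.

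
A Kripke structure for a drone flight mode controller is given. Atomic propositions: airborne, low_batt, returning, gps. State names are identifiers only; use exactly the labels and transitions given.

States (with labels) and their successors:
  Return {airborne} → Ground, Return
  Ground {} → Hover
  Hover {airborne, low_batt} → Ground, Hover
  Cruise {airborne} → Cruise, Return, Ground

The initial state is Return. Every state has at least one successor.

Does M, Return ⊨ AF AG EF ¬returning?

Yes

States satisfying AG EF ¬returning: {Return, Ground, Hover, Cruise}.
States satisfying AF AG EF ¬returning: {Return, Ground, Hover, Cruise}.
Return ∈ Sat(AF AG EF ¬returning).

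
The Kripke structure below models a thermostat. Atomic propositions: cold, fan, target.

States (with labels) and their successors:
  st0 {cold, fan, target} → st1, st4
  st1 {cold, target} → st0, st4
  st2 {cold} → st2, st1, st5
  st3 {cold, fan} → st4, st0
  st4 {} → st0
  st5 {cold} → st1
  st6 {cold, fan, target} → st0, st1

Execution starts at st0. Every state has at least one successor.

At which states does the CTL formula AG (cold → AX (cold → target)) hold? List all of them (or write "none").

{st0, st1, st3, st4, st5, st6}

States satisfying cold → AX (cold → target): {st0, st1, st3, st4, st5, st6}.
States satisfying AG (cold → AX (cold → target)): {st0, st1, st3, st4, st5, st6}.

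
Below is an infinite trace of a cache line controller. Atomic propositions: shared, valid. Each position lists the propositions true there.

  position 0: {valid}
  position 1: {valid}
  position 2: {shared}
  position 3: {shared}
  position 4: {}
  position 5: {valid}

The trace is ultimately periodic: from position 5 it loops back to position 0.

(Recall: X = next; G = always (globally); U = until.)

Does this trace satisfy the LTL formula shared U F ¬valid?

Yes

Walking from position 0: F ¬valid first holds at position 0, and shared holds at every earlier position along the way, so shared U F ¬valid holds.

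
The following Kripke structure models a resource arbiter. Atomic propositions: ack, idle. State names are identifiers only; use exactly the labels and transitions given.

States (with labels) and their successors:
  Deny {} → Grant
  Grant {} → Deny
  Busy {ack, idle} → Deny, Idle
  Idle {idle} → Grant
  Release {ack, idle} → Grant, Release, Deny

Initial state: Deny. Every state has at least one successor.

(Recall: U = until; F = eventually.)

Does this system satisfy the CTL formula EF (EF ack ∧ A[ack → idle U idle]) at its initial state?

States satisfying EF ack ∧ A[ack → idle U idle]: {Busy, Release}.
States satisfying EF (EF ack ∧ A[ack → idle U idle]): {Busy, Release}.
No suitable path/successor from Deny witnesses the formula.
Deny ∉ Sat(EF (EF ack ∧ A[ack → idle U idle])).

Violated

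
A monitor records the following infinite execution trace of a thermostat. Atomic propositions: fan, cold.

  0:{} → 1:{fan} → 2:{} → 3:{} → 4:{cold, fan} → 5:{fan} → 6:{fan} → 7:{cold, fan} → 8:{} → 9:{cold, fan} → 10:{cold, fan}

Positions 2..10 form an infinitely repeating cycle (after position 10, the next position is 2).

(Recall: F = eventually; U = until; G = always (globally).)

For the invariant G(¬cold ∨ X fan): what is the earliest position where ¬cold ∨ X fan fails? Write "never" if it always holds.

Check ¬cold ∨ X fan at each position in order: 0 ✓, 1 ✓, 2 ✓, 3 ✓, 4 ✓, 5 ✓, 6 ✓.
At position 7 the labels are {cold, fan} and the next position 8 has {}, so ¬cold ∨ X fan is false there. This is the first violation.

7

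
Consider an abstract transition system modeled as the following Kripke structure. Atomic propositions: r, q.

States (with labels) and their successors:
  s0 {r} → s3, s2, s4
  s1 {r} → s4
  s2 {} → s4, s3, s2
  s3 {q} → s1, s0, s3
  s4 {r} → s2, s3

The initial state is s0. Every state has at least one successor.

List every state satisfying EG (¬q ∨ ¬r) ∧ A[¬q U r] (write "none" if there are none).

States satisfying ¬q ∨ ¬r: {s0, s1, s2, s3, s4}.
States satisfying EG (¬q ∨ ¬r): {s0, s1, s2, s3, s4}.
States satisfying ¬q: {s0, s1, s2, s4}.
States satisfying r: {s0, s1, s4}.
States satisfying A[¬q U r]: {s0, s1, s4}.
States satisfying EG (¬q ∨ ¬r) ∧ A[¬q U r]: {s0, s1, s4}.

{s0, s1, s4}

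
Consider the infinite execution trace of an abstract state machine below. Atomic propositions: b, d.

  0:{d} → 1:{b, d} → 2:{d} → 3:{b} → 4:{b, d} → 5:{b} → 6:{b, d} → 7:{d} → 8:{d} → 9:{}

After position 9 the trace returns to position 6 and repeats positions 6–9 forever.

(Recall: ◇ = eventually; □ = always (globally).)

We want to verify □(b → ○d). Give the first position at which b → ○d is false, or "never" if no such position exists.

Check b → ○d at each position in order: 0 ✓, 1 ✓, 2 ✓, 3 ✓.
At position 4 the labels are {b, d} and the next position 5 has {b}, so b → ○d is false there. This is the first violation.

4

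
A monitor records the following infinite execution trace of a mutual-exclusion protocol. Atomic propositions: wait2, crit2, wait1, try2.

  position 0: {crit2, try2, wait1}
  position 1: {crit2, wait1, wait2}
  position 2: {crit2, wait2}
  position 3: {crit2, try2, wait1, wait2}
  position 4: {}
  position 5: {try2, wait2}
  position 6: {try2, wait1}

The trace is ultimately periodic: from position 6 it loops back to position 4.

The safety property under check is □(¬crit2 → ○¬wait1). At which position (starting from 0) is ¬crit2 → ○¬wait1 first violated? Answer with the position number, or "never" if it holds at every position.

Check ¬crit2 → ○¬wait1 at each position in order: 0 ✓, 1 ✓, 2 ✓, 3 ✓, 4 ✓.
At position 5 the labels are {try2, wait2} and the next position 6 has {try2, wait1}, so ¬crit2 → ○¬wait1 is false there. This is the first violation.

5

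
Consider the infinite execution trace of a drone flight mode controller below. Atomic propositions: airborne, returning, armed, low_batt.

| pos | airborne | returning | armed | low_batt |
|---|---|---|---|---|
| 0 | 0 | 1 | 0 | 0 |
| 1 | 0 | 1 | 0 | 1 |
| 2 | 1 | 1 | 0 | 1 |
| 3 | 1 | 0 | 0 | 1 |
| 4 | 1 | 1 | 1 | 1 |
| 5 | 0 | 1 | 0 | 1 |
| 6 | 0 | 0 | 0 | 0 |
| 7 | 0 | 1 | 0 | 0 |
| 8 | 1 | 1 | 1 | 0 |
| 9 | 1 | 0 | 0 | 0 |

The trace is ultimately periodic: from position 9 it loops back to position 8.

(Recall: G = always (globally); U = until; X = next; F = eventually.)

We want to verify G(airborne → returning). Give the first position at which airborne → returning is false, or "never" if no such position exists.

3

Check airborne → returning at each position in order: 0 ✓, 1 ✓, 2 ✓.
At position 3 the labels are {airborne, low_batt}, so airborne → returning is false there. This is the first violation.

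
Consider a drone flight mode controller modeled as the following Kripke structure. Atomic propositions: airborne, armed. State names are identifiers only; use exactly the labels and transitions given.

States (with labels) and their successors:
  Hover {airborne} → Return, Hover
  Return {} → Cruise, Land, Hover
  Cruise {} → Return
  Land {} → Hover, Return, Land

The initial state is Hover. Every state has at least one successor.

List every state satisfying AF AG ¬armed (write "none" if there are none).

States satisfying AG ¬armed: {Hover, Return, Cruise, Land}.
States satisfying AF AG ¬armed: {Hover, Return, Cruise, Land}.

{Hover, Return, Cruise, Land}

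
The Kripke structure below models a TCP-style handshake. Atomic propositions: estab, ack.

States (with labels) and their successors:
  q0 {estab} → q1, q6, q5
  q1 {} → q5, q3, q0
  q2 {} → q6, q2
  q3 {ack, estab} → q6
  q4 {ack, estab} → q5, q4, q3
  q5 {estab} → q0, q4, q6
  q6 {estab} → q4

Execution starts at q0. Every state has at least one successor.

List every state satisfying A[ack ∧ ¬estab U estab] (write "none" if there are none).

{q0, q3, q4, q5, q6}

States satisfying ack ∧ ¬estab: ∅.
States satisfying estab: {q0, q3, q4, q5, q6}.
States satisfying A[ack ∧ ¬estab U estab]: {q0, q3, q4, q5, q6}.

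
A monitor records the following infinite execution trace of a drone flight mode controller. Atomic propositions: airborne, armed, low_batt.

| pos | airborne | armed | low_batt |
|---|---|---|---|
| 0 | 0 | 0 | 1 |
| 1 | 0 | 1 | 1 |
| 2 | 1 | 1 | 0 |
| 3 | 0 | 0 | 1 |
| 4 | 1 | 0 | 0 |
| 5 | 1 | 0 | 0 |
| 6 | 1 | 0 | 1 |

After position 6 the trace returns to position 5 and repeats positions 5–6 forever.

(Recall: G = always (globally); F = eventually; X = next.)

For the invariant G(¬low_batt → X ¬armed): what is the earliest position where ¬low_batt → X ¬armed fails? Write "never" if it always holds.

never

¬low_batt → X ¬armed holds at every position 0..6, and those are all the positions the trace ever visits, so the invariant G(¬low_batt → X ¬armed) is never violated.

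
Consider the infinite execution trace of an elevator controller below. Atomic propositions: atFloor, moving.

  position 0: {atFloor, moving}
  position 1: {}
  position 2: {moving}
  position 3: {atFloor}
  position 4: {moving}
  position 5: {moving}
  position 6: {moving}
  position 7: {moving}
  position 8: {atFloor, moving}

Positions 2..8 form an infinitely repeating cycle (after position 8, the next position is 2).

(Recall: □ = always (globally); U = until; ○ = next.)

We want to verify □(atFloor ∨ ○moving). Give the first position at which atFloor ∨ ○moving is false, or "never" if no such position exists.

2

Check atFloor ∨ ○moving at each position in order: 0 ✓, 1 ✓.
At position 2 the labels are {moving} and the next position 3 has {atFloor}, so atFloor ∨ ○moving is false there. This is the first violation.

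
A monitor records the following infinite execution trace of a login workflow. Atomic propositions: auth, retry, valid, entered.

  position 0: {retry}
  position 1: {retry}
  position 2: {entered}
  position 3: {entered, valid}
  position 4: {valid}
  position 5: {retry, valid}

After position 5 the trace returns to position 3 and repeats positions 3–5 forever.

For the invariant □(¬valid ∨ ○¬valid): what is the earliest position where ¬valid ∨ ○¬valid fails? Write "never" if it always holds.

3

Check ¬valid ∨ ○¬valid at each position in order: 0 ✓, 1 ✓, 2 ✓.
At position 3 the labels are {entered, valid} and the next position 4 has {valid}, so ¬valid ∨ ○¬valid is false there. This is the first violation.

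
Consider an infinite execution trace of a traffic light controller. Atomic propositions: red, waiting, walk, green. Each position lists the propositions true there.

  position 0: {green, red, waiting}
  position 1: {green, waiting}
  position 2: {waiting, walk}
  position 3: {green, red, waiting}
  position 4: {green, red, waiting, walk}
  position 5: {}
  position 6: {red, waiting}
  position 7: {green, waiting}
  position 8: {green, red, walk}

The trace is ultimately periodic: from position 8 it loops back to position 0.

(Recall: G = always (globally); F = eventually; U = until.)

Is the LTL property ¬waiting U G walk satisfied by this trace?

Walking from position 0: at position 0, G walk has not yet held and ¬waiting fails, so ¬waiting U G walk is false.

Does not hold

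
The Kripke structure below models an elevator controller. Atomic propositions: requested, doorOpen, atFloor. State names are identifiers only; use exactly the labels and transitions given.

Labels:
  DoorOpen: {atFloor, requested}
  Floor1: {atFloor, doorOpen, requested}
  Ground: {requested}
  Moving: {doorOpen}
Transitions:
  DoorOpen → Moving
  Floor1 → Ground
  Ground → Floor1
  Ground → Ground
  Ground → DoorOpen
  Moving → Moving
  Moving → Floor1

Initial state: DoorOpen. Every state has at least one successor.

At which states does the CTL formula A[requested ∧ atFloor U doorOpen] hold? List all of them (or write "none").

{DoorOpen, Floor1, Moving}

States satisfying requested ∧ atFloor: {DoorOpen, Floor1}.
States satisfying doorOpen: {Floor1, Moving}.
States satisfying A[requested ∧ atFloor U doorOpen]: {DoorOpen, Floor1, Moving}.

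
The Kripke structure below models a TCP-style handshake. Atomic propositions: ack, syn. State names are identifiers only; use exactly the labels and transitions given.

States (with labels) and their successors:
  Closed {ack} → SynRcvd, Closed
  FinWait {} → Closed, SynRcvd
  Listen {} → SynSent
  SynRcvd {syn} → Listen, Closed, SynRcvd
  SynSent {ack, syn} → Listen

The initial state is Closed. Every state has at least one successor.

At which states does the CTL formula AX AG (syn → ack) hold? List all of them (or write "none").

{Listen, SynSent}

States satisfying AG (syn → ack): {Listen, SynSent}.
States satisfying AX AG (syn → ack): {Listen, SynSent}.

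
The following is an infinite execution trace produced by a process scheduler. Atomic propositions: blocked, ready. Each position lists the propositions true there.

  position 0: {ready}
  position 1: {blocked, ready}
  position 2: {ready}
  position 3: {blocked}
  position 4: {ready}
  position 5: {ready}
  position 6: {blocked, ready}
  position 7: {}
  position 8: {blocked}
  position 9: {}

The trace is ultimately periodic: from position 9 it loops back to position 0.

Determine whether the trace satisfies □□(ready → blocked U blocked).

Violated

□(ready → blocked U blocked) must hold at every position from 0 onward. It fails at position 0, so □□(ready → blocked U blocked) is false.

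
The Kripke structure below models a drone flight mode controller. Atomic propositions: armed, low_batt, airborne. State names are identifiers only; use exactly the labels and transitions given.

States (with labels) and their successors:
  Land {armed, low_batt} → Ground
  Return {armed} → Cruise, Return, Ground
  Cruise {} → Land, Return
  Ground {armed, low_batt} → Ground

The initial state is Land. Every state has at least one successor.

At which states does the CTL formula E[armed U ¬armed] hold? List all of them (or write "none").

States satisfying armed: {Land, Return, Ground}.
States satisfying ¬armed: {Cruise}.
States satisfying E[armed U ¬armed]: {Return, Cruise}.

{Return, Cruise}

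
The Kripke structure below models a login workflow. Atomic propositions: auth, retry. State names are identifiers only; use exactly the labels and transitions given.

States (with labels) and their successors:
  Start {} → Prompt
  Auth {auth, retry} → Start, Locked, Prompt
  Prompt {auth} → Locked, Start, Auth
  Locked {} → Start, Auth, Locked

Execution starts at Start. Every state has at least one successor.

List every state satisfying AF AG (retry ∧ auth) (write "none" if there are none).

none

States satisfying AG (retry ∧ auth): ∅.
States satisfying AF AG (retry ∧ auth): ∅.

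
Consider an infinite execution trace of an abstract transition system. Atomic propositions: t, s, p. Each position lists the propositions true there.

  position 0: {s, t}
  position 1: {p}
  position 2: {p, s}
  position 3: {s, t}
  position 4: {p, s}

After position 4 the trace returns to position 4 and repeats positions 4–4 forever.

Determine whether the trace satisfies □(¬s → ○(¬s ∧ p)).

¬s → ○(¬s ∧ p) must hold at every position from 0 onward. It fails at position 1, so □(¬s → ○(¬s ∧ p)) is false.
Positions where ¬s holds: 1.
Check ○(¬s ∧ p) at each: 1→fails.

No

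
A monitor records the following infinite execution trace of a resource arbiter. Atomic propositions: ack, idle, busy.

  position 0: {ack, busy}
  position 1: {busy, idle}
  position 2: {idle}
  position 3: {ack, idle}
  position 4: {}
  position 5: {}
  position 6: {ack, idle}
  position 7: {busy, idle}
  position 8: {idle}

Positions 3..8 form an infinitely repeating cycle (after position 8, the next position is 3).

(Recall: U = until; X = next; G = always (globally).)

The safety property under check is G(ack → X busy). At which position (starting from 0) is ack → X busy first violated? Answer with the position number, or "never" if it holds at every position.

Check ack → X busy at each position in order: 0 ✓, 1 ✓, 2 ✓.
At position 3 the labels are {ack, idle} and the next position 4 has {}, so ack → X busy is false there. This is the first violation.

3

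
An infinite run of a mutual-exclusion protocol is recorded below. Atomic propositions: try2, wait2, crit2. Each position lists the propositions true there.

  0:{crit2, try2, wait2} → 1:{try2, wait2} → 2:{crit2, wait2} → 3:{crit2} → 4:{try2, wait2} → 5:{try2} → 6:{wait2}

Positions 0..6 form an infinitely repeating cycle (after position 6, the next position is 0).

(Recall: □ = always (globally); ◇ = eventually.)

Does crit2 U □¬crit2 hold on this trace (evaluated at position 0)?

Does not hold

Walking from position 0: at position 1, □¬crit2 has not yet held and crit2 fails, so crit2 U □¬crit2 is false.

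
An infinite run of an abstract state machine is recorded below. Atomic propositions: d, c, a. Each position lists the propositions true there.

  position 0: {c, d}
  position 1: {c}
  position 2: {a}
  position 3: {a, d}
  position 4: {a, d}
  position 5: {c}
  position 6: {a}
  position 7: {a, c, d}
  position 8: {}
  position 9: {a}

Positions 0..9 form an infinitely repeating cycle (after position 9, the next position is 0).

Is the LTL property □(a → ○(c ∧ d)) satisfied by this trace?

a → ○(c ∧ d) must hold at every position from 0 onward. It fails at position 2, so □(a → ○(c ∧ d)) is false.
Positions where a holds: 2, 3, 4, 6, 7, 9.
Check ○(c ∧ d) at each: 2→fails, 3→fails, 4→fails, 6→ok, 7→fails, 9→ok.

Does not hold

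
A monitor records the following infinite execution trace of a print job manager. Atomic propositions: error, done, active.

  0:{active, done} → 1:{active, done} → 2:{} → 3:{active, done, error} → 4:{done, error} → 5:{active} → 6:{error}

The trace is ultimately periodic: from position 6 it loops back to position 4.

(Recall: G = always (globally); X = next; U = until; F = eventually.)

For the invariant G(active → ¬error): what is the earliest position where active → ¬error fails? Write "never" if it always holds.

Check active → ¬error at each position in order: 0 ✓, 1 ✓, 2 ✓.
At position 3 the labels are {active, done, error}, so active → ¬error is false there. This is the first violation.

3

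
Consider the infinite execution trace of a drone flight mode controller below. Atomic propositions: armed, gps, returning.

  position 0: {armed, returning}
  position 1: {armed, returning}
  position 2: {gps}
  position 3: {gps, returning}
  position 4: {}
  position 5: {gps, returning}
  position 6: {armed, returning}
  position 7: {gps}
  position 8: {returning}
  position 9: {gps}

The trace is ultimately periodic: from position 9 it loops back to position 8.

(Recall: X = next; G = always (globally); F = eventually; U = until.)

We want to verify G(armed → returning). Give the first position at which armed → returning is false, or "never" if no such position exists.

armed → returning holds at every position 0..9, and those are all the positions the trace ever visits, so the invariant G(armed → returning) is never violated.

never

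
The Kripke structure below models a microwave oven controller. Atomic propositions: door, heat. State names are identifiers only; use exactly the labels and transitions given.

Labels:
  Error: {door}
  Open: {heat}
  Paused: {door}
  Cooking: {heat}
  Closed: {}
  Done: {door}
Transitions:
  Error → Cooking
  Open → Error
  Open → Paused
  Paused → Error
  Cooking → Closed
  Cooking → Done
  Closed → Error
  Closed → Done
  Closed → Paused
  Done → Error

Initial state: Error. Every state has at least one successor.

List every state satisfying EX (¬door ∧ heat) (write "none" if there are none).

{Error}

States satisfying ¬door ∧ heat: {Open, Cooking}.
States satisfying EX (¬door ∧ heat): {Error}.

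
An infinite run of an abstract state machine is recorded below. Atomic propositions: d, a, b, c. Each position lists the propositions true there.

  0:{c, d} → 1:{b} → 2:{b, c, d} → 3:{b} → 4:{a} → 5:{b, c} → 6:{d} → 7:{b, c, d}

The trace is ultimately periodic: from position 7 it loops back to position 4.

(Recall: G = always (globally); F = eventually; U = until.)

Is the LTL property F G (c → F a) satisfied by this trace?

Satisfied

G (c → F a) holds at position 0, which is reachable from 0, so F G (c → F a) holds.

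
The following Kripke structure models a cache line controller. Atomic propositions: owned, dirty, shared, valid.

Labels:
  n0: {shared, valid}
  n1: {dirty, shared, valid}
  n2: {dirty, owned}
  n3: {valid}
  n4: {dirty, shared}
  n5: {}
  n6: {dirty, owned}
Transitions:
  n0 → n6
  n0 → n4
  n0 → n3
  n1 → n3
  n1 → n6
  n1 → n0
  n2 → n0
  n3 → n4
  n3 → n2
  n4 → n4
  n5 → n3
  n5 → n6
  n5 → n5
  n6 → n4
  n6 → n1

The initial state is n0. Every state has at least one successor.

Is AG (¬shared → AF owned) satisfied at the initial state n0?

States satisfying ¬shared → AF owned: {n0, n1, n2, n4, n6}.
States satisfying AG (¬shared → AF owned): {n4}.
n3 is reachable from n0 and violates ¬shared → AF owned, so AG fails at n0.
n0 ∉ Sat(AG (¬shared → AF owned)).

No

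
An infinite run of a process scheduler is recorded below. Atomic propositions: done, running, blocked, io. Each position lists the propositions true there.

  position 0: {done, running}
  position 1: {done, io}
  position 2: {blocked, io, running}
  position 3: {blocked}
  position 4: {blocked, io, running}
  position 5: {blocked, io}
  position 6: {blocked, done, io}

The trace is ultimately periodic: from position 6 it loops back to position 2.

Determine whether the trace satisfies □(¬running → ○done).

Does not hold

¬running → ○done must hold at every position from 0 onward. It fails at position 1, so □(¬running → ○done) is false.
Positions where ¬running holds: 1, 3, 5, 6.
Check ○done at each: 1→fails, 3→fails, 5→ok, 6→fails.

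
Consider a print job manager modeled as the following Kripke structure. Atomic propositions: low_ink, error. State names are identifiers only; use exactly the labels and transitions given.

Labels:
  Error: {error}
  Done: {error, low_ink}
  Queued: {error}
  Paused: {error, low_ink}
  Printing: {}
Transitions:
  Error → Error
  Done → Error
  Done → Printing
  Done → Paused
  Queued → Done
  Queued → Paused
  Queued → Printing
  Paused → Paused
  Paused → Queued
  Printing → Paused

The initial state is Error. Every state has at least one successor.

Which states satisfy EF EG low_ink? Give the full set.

{Done, Queued, Paused, Printing}

States satisfying EG low_ink: {Done, Paused}.
States satisfying EF EG low_ink: {Done, Queued, Paused, Printing}.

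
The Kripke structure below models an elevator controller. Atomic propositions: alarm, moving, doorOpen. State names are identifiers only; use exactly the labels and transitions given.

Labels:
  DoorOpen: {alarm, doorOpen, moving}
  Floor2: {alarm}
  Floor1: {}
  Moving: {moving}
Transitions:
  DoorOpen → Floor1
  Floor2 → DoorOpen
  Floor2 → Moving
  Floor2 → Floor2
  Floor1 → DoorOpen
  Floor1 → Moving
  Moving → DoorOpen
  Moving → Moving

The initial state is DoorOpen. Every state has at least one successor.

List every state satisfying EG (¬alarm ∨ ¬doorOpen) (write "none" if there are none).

States satisfying ¬alarm ∨ ¬doorOpen: {Floor2, Floor1, Moving}.
States satisfying EG (¬alarm ∨ ¬doorOpen): {Floor2, Floor1, Moving}.

{Floor2, Floor1, Moving}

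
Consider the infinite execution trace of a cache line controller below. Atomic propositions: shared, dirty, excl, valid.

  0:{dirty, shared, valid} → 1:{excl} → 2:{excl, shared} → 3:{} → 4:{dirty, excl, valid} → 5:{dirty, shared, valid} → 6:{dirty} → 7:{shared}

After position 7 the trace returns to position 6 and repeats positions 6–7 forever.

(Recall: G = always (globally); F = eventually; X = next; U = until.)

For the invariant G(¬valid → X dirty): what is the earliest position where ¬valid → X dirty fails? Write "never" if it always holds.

Check ¬valid → X dirty at each position in order: 0 ✓.
At position 1 the labels are {excl} and the next position 2 has {excl, shared}, so ¬valid → X dirty is false there. This is the first violation.

1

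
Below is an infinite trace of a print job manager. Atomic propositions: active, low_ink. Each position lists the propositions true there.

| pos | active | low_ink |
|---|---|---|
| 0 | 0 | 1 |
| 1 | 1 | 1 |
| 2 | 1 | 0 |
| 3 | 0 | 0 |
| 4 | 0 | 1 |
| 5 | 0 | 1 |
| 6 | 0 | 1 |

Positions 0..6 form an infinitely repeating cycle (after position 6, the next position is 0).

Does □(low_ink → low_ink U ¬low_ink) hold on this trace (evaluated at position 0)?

Yes

low_ink → low_ink U ¬low_ink holds at every position 0..6, and those are all positions ever visited, so □(low_ink → low_ink U ¬low_ink) holds.
Positions where low_ink holds: 0, 1, 4, 5, 6.
Check low_ink U ¬low_ink at each: 0→ok, 1→ok, 4→ok, 5→ok, 6→ok.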